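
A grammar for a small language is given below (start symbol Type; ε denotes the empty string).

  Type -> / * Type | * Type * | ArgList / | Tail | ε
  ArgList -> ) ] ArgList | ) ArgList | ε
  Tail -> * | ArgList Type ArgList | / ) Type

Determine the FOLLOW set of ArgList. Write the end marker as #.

{ #, ), *, / }

In Type -> ArgList /: add FIRST(/) = { / }.
In ArgList -> ) ] ArgList: ArgList is at the end, add FOLLOW(ArgList) = { #, ), *, / }.
In ArgList -> ) ArgList: ArgList is at the end, add FOLLOW(ArgList) = { #, ), *, / }.
In Tail -> ArgList Type ArgList: add FIRST(Type ArgList)\{ε} = { ), *, / }.
  Since Type ArgList is nullable, also add FOLLOW(Tail) = { #, ), * }.
In Tail -> ArgList Type ArgList: ArgList is at the end, add FOLLOW(Tail) = { #, ), * }.
Union: FOLLOW(ArgList) = { #, ), *, / }.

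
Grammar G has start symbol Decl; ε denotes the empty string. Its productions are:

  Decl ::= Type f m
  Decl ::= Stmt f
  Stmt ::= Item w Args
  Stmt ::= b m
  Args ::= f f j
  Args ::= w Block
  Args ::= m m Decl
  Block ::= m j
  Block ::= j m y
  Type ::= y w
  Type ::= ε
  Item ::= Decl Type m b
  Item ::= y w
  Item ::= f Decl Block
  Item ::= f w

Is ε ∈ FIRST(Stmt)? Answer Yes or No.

No

Nullable nonterminals: Type.
No production of Stmt has an RHS whose symbols are all nullable, so Stmt is not nullable.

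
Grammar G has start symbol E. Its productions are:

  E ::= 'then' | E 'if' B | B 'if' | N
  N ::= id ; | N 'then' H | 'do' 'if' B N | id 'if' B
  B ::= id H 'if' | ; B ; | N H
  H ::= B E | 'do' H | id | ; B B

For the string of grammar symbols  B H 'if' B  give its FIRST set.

{ 'do', ;, id }

Add FIRST(B) = { 'do', ;, id }; B is not nullable, stop.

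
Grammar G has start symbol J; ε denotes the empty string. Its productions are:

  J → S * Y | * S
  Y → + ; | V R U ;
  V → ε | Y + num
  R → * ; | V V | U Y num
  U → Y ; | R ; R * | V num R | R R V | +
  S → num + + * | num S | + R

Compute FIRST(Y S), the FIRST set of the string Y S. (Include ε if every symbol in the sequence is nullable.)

Add FIRST(Y) = { *, +, ;, num }; Y is not nullable, stop.

{ *, +, ;, num }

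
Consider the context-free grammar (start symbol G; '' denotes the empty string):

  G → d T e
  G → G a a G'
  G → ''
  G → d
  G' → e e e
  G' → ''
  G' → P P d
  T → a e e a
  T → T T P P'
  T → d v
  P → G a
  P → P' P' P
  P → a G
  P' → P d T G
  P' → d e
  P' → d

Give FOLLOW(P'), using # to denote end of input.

In T → T T P P': P' is at the end, add FOLLOW(T) = { a, d, e }.
In P → P' P' P: add FIRST(P' P) = { a, d }.
In P → P' P' P: add FIRST(P) = { a, d }.
Union: FOLLOW(P') = { a, d, e }.

{ a, d, e }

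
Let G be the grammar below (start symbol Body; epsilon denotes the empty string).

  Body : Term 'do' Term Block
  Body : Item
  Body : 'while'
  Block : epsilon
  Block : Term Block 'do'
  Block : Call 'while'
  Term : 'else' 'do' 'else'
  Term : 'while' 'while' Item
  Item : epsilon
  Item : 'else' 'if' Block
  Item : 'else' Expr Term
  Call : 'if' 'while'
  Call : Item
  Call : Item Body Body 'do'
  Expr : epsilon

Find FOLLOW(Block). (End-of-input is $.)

In Body : Term 'do' Term Block: Block is at the end, add FOLLOW(Body) = { $, 'do', 'else', 'while' }.
In Block : Term Block 'do': add FIRST('do') = { 'do' }.
In Item : 'else' 'if' Block: Block is at the end, add FOLLOW(Item) = { $, 'do', 'else', 'if', 'while' }.
Union: FOLLOW(Block) = { $, 'do', 'else', 'if', 'while' }.

{ $, 'do', 'else', 'if', 'while' }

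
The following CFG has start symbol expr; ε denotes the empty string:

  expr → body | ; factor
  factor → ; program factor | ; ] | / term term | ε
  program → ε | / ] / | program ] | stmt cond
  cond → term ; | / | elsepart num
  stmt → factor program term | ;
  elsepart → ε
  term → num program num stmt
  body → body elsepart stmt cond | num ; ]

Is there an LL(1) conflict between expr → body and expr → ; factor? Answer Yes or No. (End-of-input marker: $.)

FIRST(body) = { num } and FIRST(; factor) = { ; }.
The FIRST sets are disjoint and neither alternative is nullable — no conflict.

No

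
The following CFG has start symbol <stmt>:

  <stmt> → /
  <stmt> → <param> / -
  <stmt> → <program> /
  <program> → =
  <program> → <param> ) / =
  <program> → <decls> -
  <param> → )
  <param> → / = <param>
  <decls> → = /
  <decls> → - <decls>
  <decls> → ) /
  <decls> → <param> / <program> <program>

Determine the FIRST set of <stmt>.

<stmt> → / contributes {/}.
From <stmt> → <param> / -: add FIRST(<param>) = { ), / }.
From <stmt> → <program> /: add FIRST(<program>) = { ), -, /, = }.
Union: FIRST(<stmt>) = { ), -, /, = }.

{ ), -, /, = }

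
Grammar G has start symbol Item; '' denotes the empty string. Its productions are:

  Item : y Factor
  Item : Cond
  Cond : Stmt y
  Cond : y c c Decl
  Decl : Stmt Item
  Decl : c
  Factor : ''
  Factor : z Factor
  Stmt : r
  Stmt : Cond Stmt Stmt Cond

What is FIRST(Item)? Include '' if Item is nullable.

Item : y Factor contributes {y}.
From Item : Cond: add FIRST(Cond) = { r, y }.
Union: FIRST(Item) = { r, y }.

{ r, y }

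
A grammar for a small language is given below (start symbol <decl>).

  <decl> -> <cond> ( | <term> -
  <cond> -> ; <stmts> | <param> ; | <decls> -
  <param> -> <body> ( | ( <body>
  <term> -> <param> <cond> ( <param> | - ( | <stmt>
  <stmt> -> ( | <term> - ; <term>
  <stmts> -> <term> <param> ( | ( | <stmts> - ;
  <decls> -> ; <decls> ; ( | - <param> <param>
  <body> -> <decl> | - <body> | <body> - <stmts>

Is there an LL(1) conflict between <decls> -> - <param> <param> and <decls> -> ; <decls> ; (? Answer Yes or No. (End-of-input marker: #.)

No

FIRST(- <param> <param>) = { - } and FIRST(; <decls> ; () = { ; }.
The FIRST sets are disjoint and neither alternative is nullable — no conflict.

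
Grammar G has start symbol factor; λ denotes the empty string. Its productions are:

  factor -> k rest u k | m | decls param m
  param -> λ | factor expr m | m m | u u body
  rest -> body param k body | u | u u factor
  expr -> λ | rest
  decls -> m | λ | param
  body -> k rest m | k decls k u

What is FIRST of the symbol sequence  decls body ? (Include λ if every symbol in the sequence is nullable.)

Add FIRST(decls)\{λ} = { k, m, u }; decls is nullable, continue.
Add FIRST(body) = { k }; body is not nullable, stop.

{ k, m, u }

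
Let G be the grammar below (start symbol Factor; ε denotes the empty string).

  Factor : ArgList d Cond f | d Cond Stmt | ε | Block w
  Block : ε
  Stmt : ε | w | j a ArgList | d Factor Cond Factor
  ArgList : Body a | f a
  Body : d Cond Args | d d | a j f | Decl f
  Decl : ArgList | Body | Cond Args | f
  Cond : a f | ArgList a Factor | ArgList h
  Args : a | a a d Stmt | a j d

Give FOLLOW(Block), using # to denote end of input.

{ w }

In Factor : Block w: add FIRST(w) = { w }.
Union: FOLLOW(Block) = { w }.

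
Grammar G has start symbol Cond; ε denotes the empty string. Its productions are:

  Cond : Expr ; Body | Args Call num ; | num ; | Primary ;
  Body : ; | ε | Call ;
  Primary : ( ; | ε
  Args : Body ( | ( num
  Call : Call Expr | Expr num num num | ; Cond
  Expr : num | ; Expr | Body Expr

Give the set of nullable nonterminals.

{ Body, Primary }

Directly nullable (have an ε-production): Body, Primary.
No other nonterminal has a production whose RHS symbols are all nullable.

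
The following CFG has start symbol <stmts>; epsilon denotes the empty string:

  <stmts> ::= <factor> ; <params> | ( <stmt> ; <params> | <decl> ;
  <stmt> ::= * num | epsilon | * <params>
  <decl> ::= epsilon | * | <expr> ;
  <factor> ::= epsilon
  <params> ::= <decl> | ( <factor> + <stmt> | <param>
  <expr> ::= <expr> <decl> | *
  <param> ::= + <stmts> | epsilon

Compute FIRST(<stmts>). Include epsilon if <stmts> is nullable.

{ (, *, ; }

From <stmts> ::= <factor> ; <params>: <factor> nullable, take FIRST(<factor>) ∪ {;} = { ; }.
<stmts> ::= ( <stmt> ; <params> contributes {(}.
From <stmts> ::= <decl> ;: <decl> nullable, take FIRST(<decl>) ∪ {;} = { *, ; }.
Union: FIRST(<stmts>) = { (, *, ; }.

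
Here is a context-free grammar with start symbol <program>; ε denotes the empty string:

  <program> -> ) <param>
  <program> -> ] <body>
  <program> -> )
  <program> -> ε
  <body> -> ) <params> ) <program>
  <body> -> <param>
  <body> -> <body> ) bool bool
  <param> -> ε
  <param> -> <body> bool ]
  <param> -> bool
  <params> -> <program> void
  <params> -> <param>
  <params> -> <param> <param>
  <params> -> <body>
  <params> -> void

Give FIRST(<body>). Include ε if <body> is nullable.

{ ), bool, ε }

<body> -> ) <params> ) <program> contributes {)}.
From <body> -> <param>: add FIRST(<param>) = { ), bool, ε } (including ε since <param> is nullable).
From <body> -> <body> ) bool bool: <body> nullable, take FIRST(<body>) ∪ {)} = { ), bool }.
Union: FIRST(<body>) = { ), bool, ε }.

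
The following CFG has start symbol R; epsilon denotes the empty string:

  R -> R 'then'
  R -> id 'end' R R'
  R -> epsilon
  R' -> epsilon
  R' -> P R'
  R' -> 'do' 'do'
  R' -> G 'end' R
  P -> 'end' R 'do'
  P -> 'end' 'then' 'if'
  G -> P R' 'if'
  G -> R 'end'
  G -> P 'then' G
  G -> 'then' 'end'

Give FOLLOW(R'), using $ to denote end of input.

{ $, 'do', 'end', 'if', 'then', id }

In R -> id 'end' R R': R' is at the end, add FOLLOW(R) = { $, 'do', 'end', 'if', 'then', id }.
In R' -> P R': R' is at the end, add FOLLOW(R') = { $, 'do', 'end', 'if', 'then', id }.
In G -> P R' 'if': add FIRST('if') = { 'if' }.
Union: FOLLOW(R') = { $, 'do', 'end', 'if', 'then', id }.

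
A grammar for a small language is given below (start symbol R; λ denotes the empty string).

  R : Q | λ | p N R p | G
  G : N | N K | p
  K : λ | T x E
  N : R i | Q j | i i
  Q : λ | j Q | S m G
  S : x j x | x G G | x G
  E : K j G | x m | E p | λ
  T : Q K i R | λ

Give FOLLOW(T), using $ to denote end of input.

In K : T x E: add FIRST(x E) = { x }.
Union: FOLLOW(T) = { x }.

{ x }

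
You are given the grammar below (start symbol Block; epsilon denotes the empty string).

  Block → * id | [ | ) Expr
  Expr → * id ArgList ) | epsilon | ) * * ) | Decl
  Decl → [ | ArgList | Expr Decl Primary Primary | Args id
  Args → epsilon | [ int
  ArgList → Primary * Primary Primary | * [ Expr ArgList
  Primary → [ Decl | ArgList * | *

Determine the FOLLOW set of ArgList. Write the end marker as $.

{ $, ), *, [, id }

In Expr → * id ArgList ): add FIRST()) = { ) }.
In Decl → ArgList: ArgList is at the end, add FOLLOW(Decl) = { $, ), *, [, id }.
In ArgList → * [ Expr ArgList: ArgList is at the end, add FOLLOW(ArgList) = { $, ), *, [, id }.
In Primary → ArgList *: add FIRST(*) = { * }.
Union: FOLLOW(ArgList) = { $, ), *, [, id }.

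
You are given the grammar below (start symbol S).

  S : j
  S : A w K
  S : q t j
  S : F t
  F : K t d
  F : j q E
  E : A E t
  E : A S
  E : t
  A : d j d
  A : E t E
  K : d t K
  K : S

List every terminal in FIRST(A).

A : d j d contributes {d}.
From A : E t E: add FIRST(E) = { d, t }.
Union: FIRST(A) = { d, t }.

{ d, t }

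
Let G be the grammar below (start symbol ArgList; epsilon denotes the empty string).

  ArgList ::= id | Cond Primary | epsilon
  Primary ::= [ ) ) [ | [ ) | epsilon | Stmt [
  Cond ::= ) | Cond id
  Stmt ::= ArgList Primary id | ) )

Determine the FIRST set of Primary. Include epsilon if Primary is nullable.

Primary ::= [ ) ) [ contributes {[}.
Primary ::= [ ) contributes {[}.
Primary ::= epsilon contributes epsilon.
From Primary ::= Stmt [: add FIRST(Stmt) = { ), [, id }.
Union: FIRST(Primary) = { ), [, id, epsilon }.

{ ), [, id, epsilon }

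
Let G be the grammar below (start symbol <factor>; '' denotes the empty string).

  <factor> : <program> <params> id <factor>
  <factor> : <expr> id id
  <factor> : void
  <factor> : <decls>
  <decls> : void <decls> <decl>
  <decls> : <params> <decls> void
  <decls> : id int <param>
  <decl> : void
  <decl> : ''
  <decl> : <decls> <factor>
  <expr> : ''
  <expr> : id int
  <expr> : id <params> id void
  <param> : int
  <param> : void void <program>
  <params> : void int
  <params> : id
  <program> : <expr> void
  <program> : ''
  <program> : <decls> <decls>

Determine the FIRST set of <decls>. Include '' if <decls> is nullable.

{ id, void }

<decls> : void <decls> <decl> contributes {void}.
From <decls> : <params> <decls> void: add FIRST(<params>) = { id, void }.
<decls> : id int <param> contributes {id}.
Union: FIRST(<decls>) = { id, void }.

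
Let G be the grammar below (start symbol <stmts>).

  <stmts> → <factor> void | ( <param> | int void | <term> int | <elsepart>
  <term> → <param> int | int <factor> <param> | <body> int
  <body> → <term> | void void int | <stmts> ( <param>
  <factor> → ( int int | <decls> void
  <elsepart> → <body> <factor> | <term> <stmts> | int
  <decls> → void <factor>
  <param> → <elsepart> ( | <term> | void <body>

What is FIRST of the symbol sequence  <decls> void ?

{ void }

Add FIRST(<decls>) = { void }; <decls> is not nullable, stop.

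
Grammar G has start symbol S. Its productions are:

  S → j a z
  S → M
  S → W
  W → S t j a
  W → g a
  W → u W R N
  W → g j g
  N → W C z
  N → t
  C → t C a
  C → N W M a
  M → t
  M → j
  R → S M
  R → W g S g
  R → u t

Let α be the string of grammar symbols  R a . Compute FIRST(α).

{ g, j, t, u }

Add FIRST(R) = { g, j, t, u }; R is not nullable, stop.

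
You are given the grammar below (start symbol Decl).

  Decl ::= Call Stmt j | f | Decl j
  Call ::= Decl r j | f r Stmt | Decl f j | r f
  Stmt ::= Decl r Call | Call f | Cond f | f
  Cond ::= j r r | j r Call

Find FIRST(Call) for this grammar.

{ f, r }

From Call ::= Decl r j: add FIRST(Decl) = { f, r }.
Call ::= f r Stmt contributes {f}.
From Call ::= Decl f j: add FIRST(Decl) = { f, r }.
Call ::= r f contributes {r}.
Union: FIRST(Call) = { f, r }.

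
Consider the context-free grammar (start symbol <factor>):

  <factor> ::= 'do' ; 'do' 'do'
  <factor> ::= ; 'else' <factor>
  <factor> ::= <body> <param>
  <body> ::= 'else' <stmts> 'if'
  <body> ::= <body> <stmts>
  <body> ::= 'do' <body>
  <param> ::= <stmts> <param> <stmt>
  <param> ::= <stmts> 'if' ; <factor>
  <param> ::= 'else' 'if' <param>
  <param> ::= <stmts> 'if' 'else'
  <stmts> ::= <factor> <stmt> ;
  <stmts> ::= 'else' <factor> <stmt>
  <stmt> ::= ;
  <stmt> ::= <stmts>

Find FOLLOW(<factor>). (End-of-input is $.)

{ $, 'do', 'else', ; }

<factor> is the start symbol, so $ ∈ FOLLOW(<factor>).
In <factor> ::= ; 'else' <factor>: <factor> is at the end, add FOLLOW(<factor>) = { $, 'do', 'else', ; }.
In <param> ::= <stmts> 'if' ; <factor>: <factor> is at the end, add FOLLOW(<param>) = { $, 'do', 'else', ; }.
In <stmts> ::= <factor> <stmt> ;: add FIRST(<stmt> ;) = { 'do', 'else', ; }.
In <stmts> ::= 'else' <factor> <stmt>: add FIRST(<stmt>) = { 'do', 'else', ; }.
Union: FOLLOW(<factor>) = { $, 'do', 'else', ; }.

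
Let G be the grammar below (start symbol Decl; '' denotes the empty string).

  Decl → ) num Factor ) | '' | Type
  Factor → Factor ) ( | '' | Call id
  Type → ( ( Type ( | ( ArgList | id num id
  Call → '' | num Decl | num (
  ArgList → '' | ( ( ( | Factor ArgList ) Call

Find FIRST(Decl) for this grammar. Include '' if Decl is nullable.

Decl → ) num Factor ) contributes {)}.
Decl → '' contributes ''.
From Decl → Type: add FIRST(Type) = { (, id }.
Union: FIRST(Decl) = { (, ), id, '' }.

{ (, ), id, '' }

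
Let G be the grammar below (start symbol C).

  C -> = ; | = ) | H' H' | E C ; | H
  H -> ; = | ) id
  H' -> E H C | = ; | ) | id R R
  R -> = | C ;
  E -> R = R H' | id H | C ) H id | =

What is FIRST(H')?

{ ), ;, =, id }

From H' -> E H C: add FIRST(E) = { ), ;, =, id }.
H' -> = ; contributes {=}.
H' -> ) contributes {)}.
H' -> id R R contributes {id}.
Union: FIRST(H') = { ), ;, =, id }.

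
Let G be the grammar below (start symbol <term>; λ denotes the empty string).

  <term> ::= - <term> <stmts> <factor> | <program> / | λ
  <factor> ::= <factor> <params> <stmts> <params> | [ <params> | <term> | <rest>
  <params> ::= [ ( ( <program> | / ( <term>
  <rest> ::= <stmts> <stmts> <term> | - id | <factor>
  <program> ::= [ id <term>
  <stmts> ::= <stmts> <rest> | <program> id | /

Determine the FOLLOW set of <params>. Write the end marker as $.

In <factor> ::= <factor> <params> <stmts> <params>: add FIRST(<stmts> <params>) = { /, [ }.
In <factor> ::= <factor> <params> <stmts> <params>: <params> is at the end, add FOLLOW(<factor>) = { $, -, /, [, id }.
In <factor> ::= [ <params>: <params> is at the end, add FOLLOW(<factor>) = { $, -, /, [, id }.
Union: FOLLOW(<params>) = { $, -, /, [, id }.

{ $, -, /, [, id }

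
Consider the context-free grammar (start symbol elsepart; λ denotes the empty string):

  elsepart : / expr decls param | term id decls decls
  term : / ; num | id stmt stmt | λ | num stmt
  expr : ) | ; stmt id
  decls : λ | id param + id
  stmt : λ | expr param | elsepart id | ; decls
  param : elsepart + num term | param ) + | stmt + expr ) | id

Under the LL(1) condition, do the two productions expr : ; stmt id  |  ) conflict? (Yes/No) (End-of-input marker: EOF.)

FIRST(; stmt id) = { ; } and FIRST()) = { ) }.
The FIRST sets are disjoint and neither alternative is nullable — no conflict.

No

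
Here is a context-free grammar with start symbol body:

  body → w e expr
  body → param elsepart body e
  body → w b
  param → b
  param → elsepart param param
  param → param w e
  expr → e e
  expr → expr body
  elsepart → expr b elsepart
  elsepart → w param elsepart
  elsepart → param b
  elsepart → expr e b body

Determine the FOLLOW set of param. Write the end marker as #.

In body → param elsepart body e: add FIRST(elsepart body e) = { b, e, w }.
In param → elsepart param param: add FIRST(param) = { b, e, w }.
In param → elsepart param param: param is at the end, add FOLLOW(param) = { b, e, w }.
In param → param w e: add FIRST(w e) = { w }.
In elsepart → w param elsepart: add FIRST(elsepart) = { b, e, w }.
In elsepart → param b: add FIRST(b) = { b }.
Union: FOLLOW(param) = { b, e, w }.

{ b, e, w }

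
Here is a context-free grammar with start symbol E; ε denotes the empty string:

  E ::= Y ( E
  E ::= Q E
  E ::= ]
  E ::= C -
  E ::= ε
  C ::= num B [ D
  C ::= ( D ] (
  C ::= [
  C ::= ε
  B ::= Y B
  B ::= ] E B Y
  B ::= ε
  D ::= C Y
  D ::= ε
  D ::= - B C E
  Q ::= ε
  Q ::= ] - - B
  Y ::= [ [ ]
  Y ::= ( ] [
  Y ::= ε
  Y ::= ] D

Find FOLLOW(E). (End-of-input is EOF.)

{ EOF, (, -, [, ], num }

E is the start symbol, so EOF ∈ FOLLOW(E).
In E ::= Y ( E: E is at the end, add FOLLOW(E) = { EOF, (, -, [, ], num }.
In E ::= Q E: E is at the end, add FOLLOW(E) = { EOF, (, -, [, ], num }.
In B ::= ] E B Y: add FIRST(B Y)\{ε} = { (, [, ] }.
  Since B Y is nullable, also add FOLLOW(B) = { EOF, (, -, [, ], num }.
In D ::= - B C E: E is at the end, add FOLLOW(D) = { EOF, (, -, [, ], num }.
Union: FOLLOW(E) = { EOF, (, -, [, ], num }.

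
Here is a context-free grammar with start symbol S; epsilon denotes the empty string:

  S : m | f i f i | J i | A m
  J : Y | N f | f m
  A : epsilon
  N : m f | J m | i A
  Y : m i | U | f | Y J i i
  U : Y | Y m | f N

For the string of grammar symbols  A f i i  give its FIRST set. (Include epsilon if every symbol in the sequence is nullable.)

Add FIRST(A)\{epsilon} = {  }; A is nullable, continue.
f is a terminal; add {f} and stop.

{ f }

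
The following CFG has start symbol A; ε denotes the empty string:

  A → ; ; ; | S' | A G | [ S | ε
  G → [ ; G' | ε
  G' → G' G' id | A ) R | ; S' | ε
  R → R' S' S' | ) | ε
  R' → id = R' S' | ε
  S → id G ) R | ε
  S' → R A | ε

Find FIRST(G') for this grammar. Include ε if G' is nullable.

{ ), ;, [, id, ε }

From G' → G' G' id: G', G' nullable, take FIRST(G') ∪ FIRST(G') ∪ {id} = { ), ;, [, id }.
From G' → A ) R: A nullable, take FIRST(A) ∪ {)} = { ), ;, [, id }.
G' → ; S' contributes {;}.
G' → ε contributes ε.
Union: FIRST(G') = { ), ;, [, id, ε }.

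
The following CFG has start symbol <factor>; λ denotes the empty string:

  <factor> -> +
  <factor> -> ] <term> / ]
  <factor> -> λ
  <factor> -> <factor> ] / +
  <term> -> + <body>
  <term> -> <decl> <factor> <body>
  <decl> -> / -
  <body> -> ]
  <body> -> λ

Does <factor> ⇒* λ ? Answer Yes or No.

<factor> has an λ-production, so <factor> ⇒ λ.

Yes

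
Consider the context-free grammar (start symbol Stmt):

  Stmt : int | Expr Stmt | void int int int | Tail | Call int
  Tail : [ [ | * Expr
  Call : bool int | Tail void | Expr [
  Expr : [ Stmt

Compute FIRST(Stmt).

Stmt : int contributes {int}.
From Stmt : Expr Stmt: add FIRST(Expr) = { [ }.
Stmt : void int int int contributes {void}.
From Stmt : Tail: add FIRST(Tail) = { *, [ }.
From Stmt : Call int: add FIRST(Call) = { *, [, bool }.
Union: FIRST(Stmt) = { *, [, bool, int, void }.

{ *, [, bool, int, void }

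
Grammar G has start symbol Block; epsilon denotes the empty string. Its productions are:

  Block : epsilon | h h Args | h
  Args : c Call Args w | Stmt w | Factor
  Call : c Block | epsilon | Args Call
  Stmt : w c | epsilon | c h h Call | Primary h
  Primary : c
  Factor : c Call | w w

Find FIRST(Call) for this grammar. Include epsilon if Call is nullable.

{ c, w, epsilon }

Call : c Block contributes {c}.
Call : epsilon contributes epsilon.
From Call : Args Call: add FIRST(Args) = { c, w }.
Union: FIRST(Call) = { c, w, epsilon }.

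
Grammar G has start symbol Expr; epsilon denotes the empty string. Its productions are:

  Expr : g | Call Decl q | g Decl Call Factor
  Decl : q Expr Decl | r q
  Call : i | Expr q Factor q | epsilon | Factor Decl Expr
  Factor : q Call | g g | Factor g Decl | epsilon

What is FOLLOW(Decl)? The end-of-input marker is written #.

In Expr : Call Decl q: add FIRST(q) = { q }.
In Expr : g Decl Call Factor: add FIRST(Call Factor)\{epsilon} = { g, i, q, r }.
  Since Call Factor is nullable, also add FOLLOW(Expr) = { #, g, q, r }.
In Decl : q Expr Decl: Decl is at the end, add FOLLOW(Decl) = { #, g, i, q, r }.
In Call : Factor Decl Expr: add FIRST(Expr) = { g, i, q, r }.
In Factor : Factor g Decl: Decl is at the end, add FOLLOW(Factor) = { #, g, q, r }.
Union: FOLLOW(Decl) = { #, g, i, q, r }.

{ #, g, i, q, r }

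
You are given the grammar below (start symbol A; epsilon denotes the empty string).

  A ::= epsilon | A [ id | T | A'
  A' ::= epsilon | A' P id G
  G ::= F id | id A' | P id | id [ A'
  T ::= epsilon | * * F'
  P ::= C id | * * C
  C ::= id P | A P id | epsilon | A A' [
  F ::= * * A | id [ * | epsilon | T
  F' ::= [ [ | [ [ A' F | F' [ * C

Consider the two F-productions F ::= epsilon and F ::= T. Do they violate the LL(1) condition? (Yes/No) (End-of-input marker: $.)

Yes

FIRST(epsilon) = { epsilon } and FIRST(T) = { *, epsilon }.
Both alternatives are nullable, violating the LL(1) condition.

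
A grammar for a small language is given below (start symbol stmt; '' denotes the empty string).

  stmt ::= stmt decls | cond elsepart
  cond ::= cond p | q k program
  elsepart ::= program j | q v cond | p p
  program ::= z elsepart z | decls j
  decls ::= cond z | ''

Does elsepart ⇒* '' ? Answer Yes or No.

Nullable nonterminals: decls.
No production of elsepart has an RHS whose symbols are all nullable, so elsepart is not nullable.

No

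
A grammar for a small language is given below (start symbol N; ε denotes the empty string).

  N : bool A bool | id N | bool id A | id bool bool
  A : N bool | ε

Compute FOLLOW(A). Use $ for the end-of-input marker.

In N : bool A bool: add FIRST(bool) = { bool }.
In N : bool id A: A is at the end, add FOLLOW(N) = { $, bool }.
Union: FOLLOW(A) = { $, bool }.

{ $, bool }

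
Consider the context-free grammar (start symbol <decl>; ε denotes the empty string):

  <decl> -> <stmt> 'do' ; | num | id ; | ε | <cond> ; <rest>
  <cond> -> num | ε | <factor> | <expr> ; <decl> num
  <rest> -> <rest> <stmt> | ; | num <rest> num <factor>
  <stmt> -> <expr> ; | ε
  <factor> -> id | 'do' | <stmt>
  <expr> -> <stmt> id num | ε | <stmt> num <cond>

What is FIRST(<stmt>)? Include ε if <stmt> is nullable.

From <stmt> -> <expr> ;: <expr> nullable, take FIRST(<expr>) ∪ {;} = { ;, id, num }.
<stmt> -> ε contributes ε.
Union: FIRST(<stmt>) = { ;, id, num, ε }.

{ ;, id, num, ε }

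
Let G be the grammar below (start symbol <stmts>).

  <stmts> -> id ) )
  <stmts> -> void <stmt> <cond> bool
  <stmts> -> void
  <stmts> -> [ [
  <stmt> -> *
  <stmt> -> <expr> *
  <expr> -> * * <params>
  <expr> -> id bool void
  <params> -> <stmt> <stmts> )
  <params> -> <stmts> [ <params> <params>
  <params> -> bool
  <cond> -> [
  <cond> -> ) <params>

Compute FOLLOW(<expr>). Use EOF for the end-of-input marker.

{ * }

In <stmt> -> <expr> *: add FIRST(*) = { * }.
Union: FOLLOW(<expr>) = { * }.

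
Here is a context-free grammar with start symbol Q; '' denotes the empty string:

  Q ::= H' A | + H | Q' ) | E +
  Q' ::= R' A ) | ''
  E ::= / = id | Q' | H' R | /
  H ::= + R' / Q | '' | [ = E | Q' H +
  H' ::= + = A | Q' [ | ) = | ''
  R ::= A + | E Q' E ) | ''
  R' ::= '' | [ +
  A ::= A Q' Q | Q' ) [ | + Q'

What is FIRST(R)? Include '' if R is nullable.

{ ), +, /, [, '' }

From R ::= A +: add FIRST(A) = { ), +, [ }.
From R ::= E Q' E ): E, Q', E nullable, take FIRST(E) ∪ FIRST(Q') ∪ FIRST(E) ∪ {)} = { ), +, /, [ }.
R ::= '' contributes ''.
Union: FIRST(R) = { ), +, /, [, '' }.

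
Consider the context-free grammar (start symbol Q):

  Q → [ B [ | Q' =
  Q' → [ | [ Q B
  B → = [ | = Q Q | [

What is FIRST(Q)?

{ [ }

Q → [ B [ contributes {[}.
From Q → Q' =: add FIRST(Q') = { [ }.
Union: FIRST(Q) = { [ }.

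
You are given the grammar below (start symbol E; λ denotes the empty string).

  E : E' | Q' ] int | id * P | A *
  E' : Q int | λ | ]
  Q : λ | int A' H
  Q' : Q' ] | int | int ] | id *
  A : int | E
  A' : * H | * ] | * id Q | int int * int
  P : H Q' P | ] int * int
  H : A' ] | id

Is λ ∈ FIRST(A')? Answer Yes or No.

Nullable nonterminals: A, E, E', Q.
No production of A' has an RHS whose symbols are all nullable, so A' is not nullable.

No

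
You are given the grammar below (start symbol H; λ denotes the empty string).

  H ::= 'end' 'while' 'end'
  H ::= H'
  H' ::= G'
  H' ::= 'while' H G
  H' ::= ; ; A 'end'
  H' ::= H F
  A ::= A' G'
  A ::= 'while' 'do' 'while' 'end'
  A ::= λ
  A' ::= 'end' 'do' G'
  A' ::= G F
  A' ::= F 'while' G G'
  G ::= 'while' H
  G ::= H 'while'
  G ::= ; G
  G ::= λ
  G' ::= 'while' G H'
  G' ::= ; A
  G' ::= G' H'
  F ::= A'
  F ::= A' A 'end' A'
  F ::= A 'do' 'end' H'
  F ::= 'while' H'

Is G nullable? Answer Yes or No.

Yes

G has an λ-production, so G ⇒ λ.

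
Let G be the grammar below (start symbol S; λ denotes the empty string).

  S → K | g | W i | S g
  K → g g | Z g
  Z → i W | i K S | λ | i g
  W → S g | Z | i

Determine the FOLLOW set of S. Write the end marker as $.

{ $, g, i }

S is the start symbol, so $ ∈ FOLLOW(S).
In S → S g: add FIRST(g) = { g }.
In Z → i K S: S is at the end, add FOLLOW(Z) = { g, i }.
In W → S g: add FIRST(g) = { g }.
Union: FOLLOW(S) = { $, g, i }.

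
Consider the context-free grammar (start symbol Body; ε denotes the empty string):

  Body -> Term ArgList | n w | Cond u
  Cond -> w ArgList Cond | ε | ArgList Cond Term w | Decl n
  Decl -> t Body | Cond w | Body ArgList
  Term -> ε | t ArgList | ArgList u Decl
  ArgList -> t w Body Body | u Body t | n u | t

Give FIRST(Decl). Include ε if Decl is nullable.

Decl -> t Body contributes {t}.
From Decl -> Cond w: Cond nullable, take FIRST(Cond) ∪ {w} = { n, t, u, w }.
From Decl -> Body ArgList: add FIRST(Body) = { n, t, u, w }.
Union: FIRST(Decl) = { n, t, u, w }.

{ n, t, u, w }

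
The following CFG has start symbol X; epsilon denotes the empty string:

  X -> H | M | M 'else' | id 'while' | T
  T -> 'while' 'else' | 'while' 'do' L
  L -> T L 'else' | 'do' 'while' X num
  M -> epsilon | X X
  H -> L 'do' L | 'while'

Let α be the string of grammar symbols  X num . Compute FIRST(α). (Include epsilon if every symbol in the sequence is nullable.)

{ 'do', 'else', 'while', id, num }

Add FIRST(X)\{epsilon} = { 'do', 'else', 'while', id }; X is nullable, continue.
num is a terminal; add {num} and stop.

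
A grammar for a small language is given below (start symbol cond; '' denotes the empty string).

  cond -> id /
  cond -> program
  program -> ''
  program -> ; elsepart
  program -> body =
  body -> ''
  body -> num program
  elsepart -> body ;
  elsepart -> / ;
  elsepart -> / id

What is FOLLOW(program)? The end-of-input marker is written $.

{ $, ;, = }

In cond -> program: program is at the end, add FOLLOW(cond) = { $ }.
In body -> num program: program is at the end, add FOLLOW(body) = { ;, = }.
Union: FOLLOW(program) = { $, ;, = }.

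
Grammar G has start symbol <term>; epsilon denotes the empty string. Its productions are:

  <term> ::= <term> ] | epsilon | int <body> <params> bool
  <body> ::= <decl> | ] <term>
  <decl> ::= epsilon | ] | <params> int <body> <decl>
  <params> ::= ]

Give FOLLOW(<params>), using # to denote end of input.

{ bool, int }

In <term> ::= int <body> <params> bool: add FIRST(bool) = { bool }.
In <decl> ::= <params> int <body> <decl>: add FIRST(int <body> <decl>) = { int }.
Union: FOLLOW(<params>) = { bool, int }.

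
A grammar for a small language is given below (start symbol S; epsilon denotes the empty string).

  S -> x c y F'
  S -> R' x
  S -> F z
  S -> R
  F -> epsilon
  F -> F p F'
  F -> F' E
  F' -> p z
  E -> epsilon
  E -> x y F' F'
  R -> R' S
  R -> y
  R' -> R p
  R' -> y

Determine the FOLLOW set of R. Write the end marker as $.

In S -> R: R is at the end, add FOLLOW(S) = { $, p }.
In R' -> R p: add FIRST(p) = { p }.
Union: FOLLOW(R) = { $, p }.

{ $, p }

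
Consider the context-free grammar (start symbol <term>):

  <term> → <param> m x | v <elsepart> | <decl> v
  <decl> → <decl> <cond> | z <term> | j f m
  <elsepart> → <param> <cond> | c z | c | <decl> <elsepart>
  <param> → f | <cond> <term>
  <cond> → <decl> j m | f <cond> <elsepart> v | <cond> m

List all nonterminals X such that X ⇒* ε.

No nonterminal has an empty production or an RHS whose symbols are all nullable.

{ } (none)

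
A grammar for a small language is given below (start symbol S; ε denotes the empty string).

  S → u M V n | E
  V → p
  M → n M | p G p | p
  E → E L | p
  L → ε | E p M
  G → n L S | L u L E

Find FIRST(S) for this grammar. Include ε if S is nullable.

{ p, u }

S → u M V n contributes {u}.
From S → E: add FIRST(E) = { p }.
Union: FIRST(S) = { p, u }.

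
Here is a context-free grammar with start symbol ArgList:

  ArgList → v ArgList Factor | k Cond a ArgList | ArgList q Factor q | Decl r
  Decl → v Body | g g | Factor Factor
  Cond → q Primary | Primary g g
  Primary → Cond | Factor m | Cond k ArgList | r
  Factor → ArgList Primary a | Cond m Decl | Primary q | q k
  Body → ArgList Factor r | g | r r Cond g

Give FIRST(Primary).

From Primary → Cond: add FIRST(Cond) = { g, k, q, r, v }.
From Primary → Factor m: add FIRST(Factor) = { g, k, q, r, v }.
From Primary → Cond k ArgList: add FIRST(Cond) = { g, k, q, r, v }.
Primary → r contributes {r}.
Union: FIRST(Primary) = { g, k, q, r, v }.

{ g, k, q, r, v }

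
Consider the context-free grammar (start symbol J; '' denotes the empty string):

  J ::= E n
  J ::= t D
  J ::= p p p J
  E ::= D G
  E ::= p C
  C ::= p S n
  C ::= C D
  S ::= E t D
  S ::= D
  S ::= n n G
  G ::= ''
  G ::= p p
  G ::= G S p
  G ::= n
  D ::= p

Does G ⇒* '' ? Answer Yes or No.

Yes

G has an ''-production, so G ⇒ ''.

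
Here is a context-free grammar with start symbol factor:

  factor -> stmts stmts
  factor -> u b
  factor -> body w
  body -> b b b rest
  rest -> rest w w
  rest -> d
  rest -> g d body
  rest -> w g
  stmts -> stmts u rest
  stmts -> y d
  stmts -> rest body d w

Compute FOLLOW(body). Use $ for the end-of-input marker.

In factor -> body w: add FIRST(w) = { w }.
In rest -> g d body: body is at the end, add FOLLOW(rest) = { $, b, d, g, u, w, y }.
In stmts -> rest body d w: add FIRST(d w) = { d }.
Union: FOLLOW(body) = { $, b, d, g, u, w, y }.

{ $, b, d, g, u, w, y }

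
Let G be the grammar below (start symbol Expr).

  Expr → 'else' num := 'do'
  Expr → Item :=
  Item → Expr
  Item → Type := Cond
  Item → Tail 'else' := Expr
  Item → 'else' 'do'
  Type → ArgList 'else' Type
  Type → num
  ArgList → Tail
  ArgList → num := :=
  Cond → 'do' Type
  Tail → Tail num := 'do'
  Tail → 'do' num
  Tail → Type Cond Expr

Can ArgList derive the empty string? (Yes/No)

No nonterminal in this grammar is nullable.
No production of ArgList has an RHS whose symbols are all nullable, so ArgList is not nullable.

No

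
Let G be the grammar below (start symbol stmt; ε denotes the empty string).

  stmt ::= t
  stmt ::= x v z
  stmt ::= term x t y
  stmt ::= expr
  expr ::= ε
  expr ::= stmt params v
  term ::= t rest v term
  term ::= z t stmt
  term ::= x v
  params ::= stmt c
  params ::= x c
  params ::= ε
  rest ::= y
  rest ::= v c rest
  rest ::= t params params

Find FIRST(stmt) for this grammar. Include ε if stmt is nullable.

stmt ::= t contributes {t}.
stmt ::= x v z contributes {x}.
From stmt ::= term x t y: add FIRST(term) = { t, x, z }.
From stmt ::= expr: add FIRST(expr) = { c, t, v, x, z, ε } (including ε since expr is nullable).
Union: FIRST(stmt) = { c, t, v, x, z, ε }.

{ c, t, v, x, z, ε }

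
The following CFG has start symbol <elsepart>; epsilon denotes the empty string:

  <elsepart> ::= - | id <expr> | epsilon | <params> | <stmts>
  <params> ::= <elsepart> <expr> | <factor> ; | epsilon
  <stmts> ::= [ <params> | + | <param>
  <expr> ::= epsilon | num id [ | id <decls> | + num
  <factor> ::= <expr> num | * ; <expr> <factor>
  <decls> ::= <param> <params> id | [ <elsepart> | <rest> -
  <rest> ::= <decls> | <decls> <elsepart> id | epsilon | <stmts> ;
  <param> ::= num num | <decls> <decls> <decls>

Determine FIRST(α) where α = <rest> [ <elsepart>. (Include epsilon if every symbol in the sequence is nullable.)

Add FIRST(<rest>)\{epsilon} = { +, -, [, num }; <rest> is nullable, continue.
[ is a terminal; add {[} and stop.

{ +, -, [, num }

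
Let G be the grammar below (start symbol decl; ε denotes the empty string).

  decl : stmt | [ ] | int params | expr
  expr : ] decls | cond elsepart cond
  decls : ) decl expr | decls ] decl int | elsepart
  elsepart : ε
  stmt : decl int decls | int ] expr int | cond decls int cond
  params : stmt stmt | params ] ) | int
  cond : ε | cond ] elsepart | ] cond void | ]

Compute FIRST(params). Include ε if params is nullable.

{ ), [, ], int }

From params : stmt stmt: add FIRST(stmt) = { ), [, ], int }.
From params : params ] ): add FIRST(params) = { ), [, ], int }.
params : int contributes {int}.
Union: FIRST(params) = { ), [, ], int }.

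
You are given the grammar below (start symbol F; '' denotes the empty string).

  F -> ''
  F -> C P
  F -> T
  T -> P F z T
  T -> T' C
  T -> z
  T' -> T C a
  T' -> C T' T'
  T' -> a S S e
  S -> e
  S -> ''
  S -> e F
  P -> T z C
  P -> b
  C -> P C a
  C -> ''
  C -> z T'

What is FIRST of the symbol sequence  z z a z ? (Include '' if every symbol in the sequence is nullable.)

{ z }

z is a terminal; add {z} and stop.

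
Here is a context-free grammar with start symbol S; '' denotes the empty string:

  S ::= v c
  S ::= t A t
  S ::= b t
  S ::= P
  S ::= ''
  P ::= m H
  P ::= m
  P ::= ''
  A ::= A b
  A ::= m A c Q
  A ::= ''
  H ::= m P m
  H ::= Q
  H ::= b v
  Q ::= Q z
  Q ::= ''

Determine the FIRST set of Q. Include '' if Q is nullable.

{ z, '' }

From Q ::= Q z: Q nullable, take FIRST(Q) ∪ {z} = { z }.
Q ::= '' contributes ''.
Union: FIRST(Q) = { z, '' }.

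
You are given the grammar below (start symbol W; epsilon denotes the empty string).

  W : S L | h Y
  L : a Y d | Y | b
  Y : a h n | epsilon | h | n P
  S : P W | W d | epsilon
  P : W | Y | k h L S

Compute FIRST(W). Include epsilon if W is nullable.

{ a, b, d, h, k, n, epsilon }

From W : S L: S, L nullable, take FIRST(S) ∪ FIRST(L) = { a, b, d, h, k, n }; also epsilon since the whole RHS is nullable.
W : h Y contributes {h}.
Union: FIRST(W) = { a, b, d, h, k, n, epsilon }.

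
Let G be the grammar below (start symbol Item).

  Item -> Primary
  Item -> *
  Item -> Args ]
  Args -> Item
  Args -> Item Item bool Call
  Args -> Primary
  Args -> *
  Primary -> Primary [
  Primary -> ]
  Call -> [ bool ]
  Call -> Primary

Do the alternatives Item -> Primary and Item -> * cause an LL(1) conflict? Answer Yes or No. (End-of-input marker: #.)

FIRST(Primary) = { ] } and FIRST(*) = { * }.
The FIRST sets are disjoint and neither alternative is nullable — no conflict.

No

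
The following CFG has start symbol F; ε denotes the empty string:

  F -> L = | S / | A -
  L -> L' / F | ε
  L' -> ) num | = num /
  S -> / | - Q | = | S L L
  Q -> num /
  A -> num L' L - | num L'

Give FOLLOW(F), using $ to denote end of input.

F is the start symbol, so $ ∈ FOLLOW(F).
In L -> L' / F: F is at the end, add FOLLOW(L) = { ), -, /, = }.
Union: FOLLOW(F) = { $, ), -, /, = }.

{ $, ), -, /, = }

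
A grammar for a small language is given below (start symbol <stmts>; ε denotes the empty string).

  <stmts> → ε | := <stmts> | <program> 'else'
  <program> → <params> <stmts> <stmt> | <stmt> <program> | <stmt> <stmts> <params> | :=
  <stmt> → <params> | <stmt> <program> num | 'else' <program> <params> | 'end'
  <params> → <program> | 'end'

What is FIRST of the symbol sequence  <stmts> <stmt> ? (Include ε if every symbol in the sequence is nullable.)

Add FIRST(<stmts>)\{ε} = { 'else', 'end', := }; <stmts> is nullable, continue.
Add FIRST(<stmt>) = { 'else', 'end', := }; <stmt> is not nullable, stop.

{ 'else', 'end', := }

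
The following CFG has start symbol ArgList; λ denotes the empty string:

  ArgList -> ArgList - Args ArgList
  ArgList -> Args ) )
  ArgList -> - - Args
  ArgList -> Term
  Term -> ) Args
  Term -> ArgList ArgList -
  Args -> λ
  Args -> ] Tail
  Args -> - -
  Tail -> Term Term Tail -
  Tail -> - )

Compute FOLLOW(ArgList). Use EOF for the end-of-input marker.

{ EOF, ), -, ] }

ArgList is the start symbol, so EOF ∈ FOLLOW(ArgList).
In ArgList -> ArgList - Args ArgList: add FIRST(- Args ArgList) = { - }.
In ArgList -> ArgList - Args ArgList: ArgList is at the end, add FOLLOW(ArgList) = { EOF, ), -, ] }.
In Term -> ArgList ArgList -: add FIRST(ArgList -) = { ), -, ] }.
In Term -> ArgList ArgList -: add FIRST(-) = { - }.
Union: FOLLOW(ArgList) = { EOF, ), -, ] }.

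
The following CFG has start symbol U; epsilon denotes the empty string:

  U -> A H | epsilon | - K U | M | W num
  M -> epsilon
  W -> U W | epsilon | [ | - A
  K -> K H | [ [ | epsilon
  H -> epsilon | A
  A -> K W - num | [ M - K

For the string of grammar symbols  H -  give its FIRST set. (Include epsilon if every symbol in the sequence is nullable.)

{ -, [, num }

Add FIRST(H)\{epsilon} = { -, [, num }; H is nullable, continue.
- is a terminal; add {-} and stop.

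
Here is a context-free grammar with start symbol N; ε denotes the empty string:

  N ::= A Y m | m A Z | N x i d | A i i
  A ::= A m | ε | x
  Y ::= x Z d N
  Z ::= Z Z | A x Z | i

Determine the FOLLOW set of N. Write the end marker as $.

N is the start symbol, so $ ∈ FOLLOW(N).
In N ::= N x i d: add FIRST(x i d) = { x }.
In Y ::= x Z d N: N is at the end, add FOLLOW(Y) = { m }.
Union: FOLLOW(N) = { $, m, x }.

{ $, m, x }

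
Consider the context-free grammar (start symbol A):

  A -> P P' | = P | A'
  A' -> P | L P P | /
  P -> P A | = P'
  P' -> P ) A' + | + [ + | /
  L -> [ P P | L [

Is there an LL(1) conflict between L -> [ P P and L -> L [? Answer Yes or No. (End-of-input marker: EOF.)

FIRST([ P P) = { [ } and FIRST(L [) = { [ }.
Both contain [, so the two alternatives are not disjoint — LL(1) conflict.

Yes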